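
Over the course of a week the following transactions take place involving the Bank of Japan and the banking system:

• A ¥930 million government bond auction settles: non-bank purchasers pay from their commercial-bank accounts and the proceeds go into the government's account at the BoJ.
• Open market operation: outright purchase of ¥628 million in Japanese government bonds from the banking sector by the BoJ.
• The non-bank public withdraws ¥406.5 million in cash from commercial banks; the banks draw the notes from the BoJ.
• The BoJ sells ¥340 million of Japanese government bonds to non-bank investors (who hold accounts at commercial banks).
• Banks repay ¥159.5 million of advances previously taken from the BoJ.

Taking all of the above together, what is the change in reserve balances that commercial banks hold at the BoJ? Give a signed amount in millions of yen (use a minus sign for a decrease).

-¥1208 million

Government account inflow ¥930 million: funds move from bank reserves into the government account → −¥930M.
OMO purchase (from banks) ¥628 million: the BoJ pays by crediting reserve accounts → +¥628M.
Currency withdrawal ¥406.5 million: banks swap reserves for currency → −¥406.5M.
Asset sale (to non-banks) ¥340 million: the non-bank buyers' banks settle from reserves → −¥340M.
Discount-window repayment ¥159.5 million: repayment is debited from reserves → −¥159.5M.
Net: −930 + 628 − 406.5 − 340 − 159.5 = -¥1208 million.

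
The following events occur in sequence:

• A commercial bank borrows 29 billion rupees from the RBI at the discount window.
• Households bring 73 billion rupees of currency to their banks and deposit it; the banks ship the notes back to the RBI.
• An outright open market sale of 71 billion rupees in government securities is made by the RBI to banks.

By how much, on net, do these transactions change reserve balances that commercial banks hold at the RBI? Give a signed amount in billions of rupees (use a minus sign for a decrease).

RBI balance sheet:
  Assets:      Securities −71B, Loans to banks +29B
  Liabilities: Bank reserves +31B, Currency in circulation −73B
So the change in reserve balances that commercial banks hold at the RBI is +31 billion.

+31 billion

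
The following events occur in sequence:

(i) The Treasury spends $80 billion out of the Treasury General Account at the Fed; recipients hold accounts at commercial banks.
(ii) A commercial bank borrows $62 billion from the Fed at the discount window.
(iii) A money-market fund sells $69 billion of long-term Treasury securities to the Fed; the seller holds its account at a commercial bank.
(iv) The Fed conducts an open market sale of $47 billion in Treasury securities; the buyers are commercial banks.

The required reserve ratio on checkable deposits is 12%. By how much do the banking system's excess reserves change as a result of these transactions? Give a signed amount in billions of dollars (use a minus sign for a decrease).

Government spending $80 billion: reserves +$80B, deposits +$80B.
Discount-window loan $62 billion: reserves +$62B, deposits 0.
Asset purchase (from non-banks) $69 billion: reserves +$69B, deposits +$69B.
OMO sale (to banks) $47 billion: reserves −$47B, deposits 0.
Totals: Δreserves = +$164B, Δdeposits = +$149B.
Δrequired reserves = 12% × +$149B = +$17.88B.
Δexcess reserves = Δreserves − Δrequired = +$164B − (+$17.88B) = +$146.12 billion.

+$146.12 billion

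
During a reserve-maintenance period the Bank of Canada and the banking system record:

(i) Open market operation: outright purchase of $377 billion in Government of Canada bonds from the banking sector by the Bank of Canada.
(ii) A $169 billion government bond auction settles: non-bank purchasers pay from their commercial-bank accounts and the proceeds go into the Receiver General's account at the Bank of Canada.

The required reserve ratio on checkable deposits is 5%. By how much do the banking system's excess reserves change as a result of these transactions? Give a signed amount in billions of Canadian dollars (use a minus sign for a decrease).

+$216.45 billion

OMO purchase (from banks) $377 billion: reserves +$377B, deposits 0.
Government account inflow $169 billion: reserves −$169B, deposits −$169B.
Totals: Δreserves = +$208B, Δdeposits = −$169B.
Δrequired reserves = 5% × −$169B = −$8.45B.
Δexcess reserves = Δreserves − Δrequired = +$208B − (−$8.45B) = +$216.45 billion.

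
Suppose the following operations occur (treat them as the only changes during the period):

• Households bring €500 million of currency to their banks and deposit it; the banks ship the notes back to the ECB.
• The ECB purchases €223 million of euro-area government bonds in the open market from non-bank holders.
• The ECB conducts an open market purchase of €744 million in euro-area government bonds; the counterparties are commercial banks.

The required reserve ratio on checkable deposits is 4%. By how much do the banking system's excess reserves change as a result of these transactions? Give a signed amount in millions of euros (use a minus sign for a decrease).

Currency deposit €500 million: reserves +€500M, deposits +€500M.
Asset purchase (from non-banks) €223 million: reserves +€223M, deposits +€223M.
OMO purchase (from banks) €744 million: reserves +€744M, deposits 0.
Totals: Δreserves = +€1467M, Δdeposits = +€723M.
Δrequired reserves = 4% × +€723M = +€28.92M.
Δexcess reserves = Δreserves − Δrequired = +€1467M − (+€28.92M) = +€1438.08 million.

+€1438.08 million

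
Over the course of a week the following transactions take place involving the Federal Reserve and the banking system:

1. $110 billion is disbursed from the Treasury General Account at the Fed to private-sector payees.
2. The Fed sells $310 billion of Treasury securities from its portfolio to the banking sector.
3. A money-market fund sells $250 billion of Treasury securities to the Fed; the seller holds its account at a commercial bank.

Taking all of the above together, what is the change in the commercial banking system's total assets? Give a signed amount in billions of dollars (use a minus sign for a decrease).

+$360 billion

Government spending $110 billion: bank balance sheets expand → +$110B.
OMO sale (to banks) $310 billion: just an asset swap on bank balance sheets → 0.
Asset purchase (from non-banks) $250 billion: bank balance sheets expand → +$250B.
Net: 110 + 0 + 250 = +$360 billion.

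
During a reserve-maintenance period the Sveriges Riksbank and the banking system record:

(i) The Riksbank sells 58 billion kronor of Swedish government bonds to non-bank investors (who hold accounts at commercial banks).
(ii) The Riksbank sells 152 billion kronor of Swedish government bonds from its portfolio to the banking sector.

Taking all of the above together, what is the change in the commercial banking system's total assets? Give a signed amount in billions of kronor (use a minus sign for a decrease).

Riksbank balance sheet:
  Assets:      Securities −210B
  Liabilities: Bank reserves −210B
Commercial banking system:
  Assets:      Reserves at CB −210B, Securities +152B
  Liabilities: Checkable deposits −58B
Change in total bank assets = -58 billion.

-58 billion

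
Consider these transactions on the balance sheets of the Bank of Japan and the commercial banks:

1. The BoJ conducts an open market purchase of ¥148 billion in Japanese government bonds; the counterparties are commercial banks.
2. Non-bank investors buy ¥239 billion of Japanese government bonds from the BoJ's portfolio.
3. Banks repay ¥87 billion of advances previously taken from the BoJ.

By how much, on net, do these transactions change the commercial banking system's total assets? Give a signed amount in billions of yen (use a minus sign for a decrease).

-¥326 billion

OMO purchase (from banks) ¥148 billion: just an asset swap on bank balance sheets → 0.
Asset sale (to non-banks) ¥239 billion: bank balance sheets shrink → −¥239B.
Discount-window repayment ¥87 billion: bank balance sheets shrink → −¥87B.
Net: 0 − 239 − 87 = -¥326 billion.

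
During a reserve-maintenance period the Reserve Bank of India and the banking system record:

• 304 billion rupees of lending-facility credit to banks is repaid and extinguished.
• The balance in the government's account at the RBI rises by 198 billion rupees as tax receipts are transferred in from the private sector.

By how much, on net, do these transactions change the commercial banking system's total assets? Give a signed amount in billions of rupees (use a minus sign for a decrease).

-502 billion

Discount-window repayment 304 billion rupees: bank balance sheets shrink → −304B.
Government account inflow 198 billion rupees: bank balance sheets shrink → −198B.
Net: −304 − 198 = -502 billion.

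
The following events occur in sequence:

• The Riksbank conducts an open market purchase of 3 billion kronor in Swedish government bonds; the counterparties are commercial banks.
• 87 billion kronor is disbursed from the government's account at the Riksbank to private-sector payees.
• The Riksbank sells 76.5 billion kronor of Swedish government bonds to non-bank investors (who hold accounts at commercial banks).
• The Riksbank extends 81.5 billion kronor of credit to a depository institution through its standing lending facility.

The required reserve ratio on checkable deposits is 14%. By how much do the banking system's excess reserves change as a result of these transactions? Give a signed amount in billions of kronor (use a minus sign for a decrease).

OMO purchase (from banks) 3 billion kronor: reserves +3B, deposits 0.
Government spending 87 billion kronor: reserves +87B, deposits +87B.
Asset sale (to non-banks) 76.5 billion kronor: reserves −76.5B, deposits −76.5B.
Discount-window loan 81.5 billion kronor: reserves +81.5B, deposits 0.
Totals: Δreserves = +95B, Δdeposits = +10.5B.
Δrequired reserves = 14% × +10.5B = +1.47B.
Δexcess reserves = Δreserves − Δrequired = +95B − (+1.47B) = +93.53 billion.

+93.53 billion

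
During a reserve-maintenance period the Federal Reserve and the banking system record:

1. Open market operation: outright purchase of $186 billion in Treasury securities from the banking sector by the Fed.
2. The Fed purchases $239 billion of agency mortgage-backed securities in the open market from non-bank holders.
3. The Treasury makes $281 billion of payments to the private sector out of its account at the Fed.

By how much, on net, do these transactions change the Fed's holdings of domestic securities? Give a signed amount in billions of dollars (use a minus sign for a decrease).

+$425 billion

OMO purchase (from banks) $186 billion: securities added to the Fed's portfolio → +$186B.
Asset purchase (from non-banks) $239 billion: securities added to the Fed's portfolio → +$239B.
Government spending $281 billion: the Fed's securities portfolio is untouched → 0.
Net: 186 + 239 + 0 = +$425 billion.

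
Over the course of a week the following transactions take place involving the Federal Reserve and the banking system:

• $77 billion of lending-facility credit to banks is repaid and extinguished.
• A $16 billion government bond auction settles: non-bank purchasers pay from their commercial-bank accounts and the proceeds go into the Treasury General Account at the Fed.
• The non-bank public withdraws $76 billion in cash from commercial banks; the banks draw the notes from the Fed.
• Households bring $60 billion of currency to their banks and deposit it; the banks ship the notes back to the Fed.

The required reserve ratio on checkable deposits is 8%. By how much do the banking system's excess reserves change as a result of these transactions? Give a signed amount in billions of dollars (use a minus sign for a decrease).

-$106.44 billion

Discount-window repayment $77 billion: reserves −$77B, deposits 0.
Government account inflow $16 billion: reserves −$16B, deposits −$16B.
Currency withdrawal $76 billion: reserves −$76B, deposits −$76B.
Currency deposit $60 billion: reserves +$60B, deposits +$60B.
Totals: Δreserves = −$109B, Δdeposits = −$32B.
Δrequired reserves = 8% × −$32B = −$2.56B.
Δexcess reserves = Δreserves − Δrequired = −$109B − (−$2.56B) = -$106.44 billion.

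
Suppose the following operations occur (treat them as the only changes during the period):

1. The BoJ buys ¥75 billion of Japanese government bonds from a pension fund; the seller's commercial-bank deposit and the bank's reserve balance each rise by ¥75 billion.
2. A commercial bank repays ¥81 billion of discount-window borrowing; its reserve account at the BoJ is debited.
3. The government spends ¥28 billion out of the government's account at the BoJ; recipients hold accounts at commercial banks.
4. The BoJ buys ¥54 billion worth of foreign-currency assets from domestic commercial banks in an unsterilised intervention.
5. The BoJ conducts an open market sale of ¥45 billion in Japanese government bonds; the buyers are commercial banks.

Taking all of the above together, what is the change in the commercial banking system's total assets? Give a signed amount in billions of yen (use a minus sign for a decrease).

+¥22 billion

Asset purchase (from non-banks) ¥75 billion: bank balance sheets expand → +¥75B.
Discount-window repayment ¥81 billion: bank balance sheets shrink → −¥81B.
Government spending ¥28 billion: bank balance sheets expand → +¥28B.
FX purchase ¥54 billion: just an asset swap on bank balance sheets → 0.
OMO sale (to banks) ¥45 billion: just an asset swap on bank balance sheets → 0.
Net: 75 − 81 + 28 + 0 + 0 = +¥22 billion.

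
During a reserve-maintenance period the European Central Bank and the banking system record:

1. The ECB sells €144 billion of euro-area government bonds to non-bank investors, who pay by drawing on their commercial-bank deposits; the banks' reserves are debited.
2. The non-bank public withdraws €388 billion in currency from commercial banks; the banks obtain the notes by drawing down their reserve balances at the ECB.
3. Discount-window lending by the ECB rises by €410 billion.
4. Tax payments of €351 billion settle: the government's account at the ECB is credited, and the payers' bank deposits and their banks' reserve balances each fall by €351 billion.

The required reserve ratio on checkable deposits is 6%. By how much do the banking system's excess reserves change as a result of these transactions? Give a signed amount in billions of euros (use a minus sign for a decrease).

Asset sale (to non-banks) €144 billion: reserves −€144B, deposits −€144B.
Currency withdrawal €388 billion: reserves −€388B, deposits −€388B.
Discount-window loan €410 billion: reserves +€410B, deposits 0.
Government account inflow €351 billion: reserves −€351B, deposits −€351B.
Totals: Δreserves = −€473B, Δdeposits = −€883B.
Δrequired reserves = 6% × −€883B = −€52.98B.
Δexcess reserves = Δreserves − Δrequired = −€473B − (−€52.98B) = -€420.02 billion.

-€420.02 billion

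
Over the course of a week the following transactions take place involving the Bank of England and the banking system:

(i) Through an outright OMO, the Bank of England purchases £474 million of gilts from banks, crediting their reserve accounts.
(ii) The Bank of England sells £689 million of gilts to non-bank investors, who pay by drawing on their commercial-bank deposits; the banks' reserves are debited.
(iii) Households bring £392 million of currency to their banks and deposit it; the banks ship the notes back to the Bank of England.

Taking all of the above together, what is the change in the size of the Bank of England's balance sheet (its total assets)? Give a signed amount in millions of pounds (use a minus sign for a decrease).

OMO purchase (from banks) £474 million: a Bank of England asset is acquired → +£474M.
Asset sale (to non-banks) £689 million: a Bank of England asset is shed → −£689M.
Currency deposit £392 million: only the composition of liabilities changes → 0.
Net: 474 − 689 + 0 = -£215 million.

-£215 million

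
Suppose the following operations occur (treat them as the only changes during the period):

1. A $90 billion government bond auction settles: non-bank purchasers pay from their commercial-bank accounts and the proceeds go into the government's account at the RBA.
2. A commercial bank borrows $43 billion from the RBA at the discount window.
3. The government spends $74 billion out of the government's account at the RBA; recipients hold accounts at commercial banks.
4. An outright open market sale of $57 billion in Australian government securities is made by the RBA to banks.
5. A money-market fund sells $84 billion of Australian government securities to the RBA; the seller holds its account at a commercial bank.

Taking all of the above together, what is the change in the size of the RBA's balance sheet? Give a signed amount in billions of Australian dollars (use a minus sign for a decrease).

RBA balance sheet:
  Assets:      Securities +$27B, Loans to banks +$43B
  Liabilities: Bank reserves +$54B, Government deposits +$16B
Change in total RBA assets = +$70 billion.

+$70 billion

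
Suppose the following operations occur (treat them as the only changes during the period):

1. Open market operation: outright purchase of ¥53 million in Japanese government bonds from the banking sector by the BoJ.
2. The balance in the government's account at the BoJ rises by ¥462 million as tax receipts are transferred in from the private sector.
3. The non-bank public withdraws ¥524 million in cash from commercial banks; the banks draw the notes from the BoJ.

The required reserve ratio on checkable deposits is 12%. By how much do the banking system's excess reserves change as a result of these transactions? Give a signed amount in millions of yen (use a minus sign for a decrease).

-¥814.68 million

OMO purchase (from banks) ¥53 million: reserves +¥53M, deposits 0.
Government account inflow ¥462 million: reserves −¥462M, deposits −¥462M.
Currency withdrawal ¥524 million: reserves −¥524M, deposits −¥524M.
Totals: Δreserves = −¥933M, Δdeposits = −¥986M.
Δrequired reserves = 12% × −¥986M = −¥118.32M.
Δexcess reserves = Δreserves − Δrequired = −¥933M − (−¥118.32M) = -¥814.68 million.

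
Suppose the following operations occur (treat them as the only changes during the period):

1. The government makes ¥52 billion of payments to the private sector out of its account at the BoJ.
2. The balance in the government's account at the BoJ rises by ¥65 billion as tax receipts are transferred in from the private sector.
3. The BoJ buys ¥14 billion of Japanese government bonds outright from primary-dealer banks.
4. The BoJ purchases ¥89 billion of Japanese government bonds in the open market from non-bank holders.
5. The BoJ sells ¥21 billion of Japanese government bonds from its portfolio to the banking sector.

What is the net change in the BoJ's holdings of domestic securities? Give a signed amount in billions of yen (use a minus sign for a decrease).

+¥82 billion

BoJ balance sheet:
  Assets:      Securities +¥82B
  Liabilities: Bank reserves +¥69B, Government deposits +¥13B
Commercial banking system:
  Assets:      Reserves at CB +¥69B, Securities +¥7B
  Liabilities: Checkable deposits +¥76B
So the change in the BoJ's holdings of domestic securities is +¥82 billion.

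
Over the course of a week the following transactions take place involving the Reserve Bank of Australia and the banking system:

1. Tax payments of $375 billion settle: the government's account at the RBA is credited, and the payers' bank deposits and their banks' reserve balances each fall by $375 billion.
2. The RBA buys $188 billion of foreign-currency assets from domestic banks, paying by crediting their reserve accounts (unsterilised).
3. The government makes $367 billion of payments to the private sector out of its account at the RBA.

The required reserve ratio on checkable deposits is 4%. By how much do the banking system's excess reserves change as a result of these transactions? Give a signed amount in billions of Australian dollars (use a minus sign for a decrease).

+$180.32 billion

Government account inflow $375 billion: reserves −$375B, deposits −$375B.
FX purchase $188 billion: reserves +$188B, deposits 0.
Government spending $367 billion: reserves +$367B, deposits +$367B.
Totals: Δreserves = +$180B, Δdeposits = −$8B.
Δrequired reserves = 4% × −$8B = −$0.32B.
Δexcess reserves = Δreserves − Δrequired = +$180B − (−$0.32B) = +$180.32 billion.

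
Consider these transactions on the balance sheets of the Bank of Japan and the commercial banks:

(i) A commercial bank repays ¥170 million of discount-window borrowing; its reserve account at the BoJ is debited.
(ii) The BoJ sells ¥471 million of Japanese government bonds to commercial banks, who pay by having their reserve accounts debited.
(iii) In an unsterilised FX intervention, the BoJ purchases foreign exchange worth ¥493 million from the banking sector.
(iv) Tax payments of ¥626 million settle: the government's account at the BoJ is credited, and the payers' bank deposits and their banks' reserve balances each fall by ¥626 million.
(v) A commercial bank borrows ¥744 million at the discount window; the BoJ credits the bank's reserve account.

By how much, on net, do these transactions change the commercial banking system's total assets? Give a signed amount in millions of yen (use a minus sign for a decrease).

BoJ balance sheet:
  Assets:      Securities −¥471M, Loans to banks +¥574M, Foreign assets +¥493M
  Liabilities: Bank reserves −¥30M, Government deposits +¥626M
Commercial banking system:
  Assets:      Reserves at CB −¥30M, Securities +¥471M, Foreign assets −¥493M
  Liabilities: Checkable deposits −¥626M, Borrowings from CB +¥574M
Change in total bank assets = -¥52 million.

-¥52 million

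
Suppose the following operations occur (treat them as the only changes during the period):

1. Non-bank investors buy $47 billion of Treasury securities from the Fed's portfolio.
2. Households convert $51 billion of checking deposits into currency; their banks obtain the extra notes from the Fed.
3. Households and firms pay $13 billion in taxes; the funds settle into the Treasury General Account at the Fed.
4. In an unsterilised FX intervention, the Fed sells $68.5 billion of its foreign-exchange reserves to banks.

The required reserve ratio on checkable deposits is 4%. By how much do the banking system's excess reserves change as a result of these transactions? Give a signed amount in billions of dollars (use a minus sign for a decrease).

-$175.06 billion

Asset sale (to non-banks) $47 billion: reserves −$47B, deposits −$47B.
Currency withdrawal $51 billion: reserves −$51B, deposits −$51B.
Government account inflow $13 billion: reserves −$13B, deposits −$13B.
FX sale $68.5 billion: reserves −$68.5B, deposits 0.
Totals: Δreserves = −$179.5B, Δdeposits = −$111B.
Δrequired reserves = 4% × −$111B = −$4.44B.
Δexcess reserves = Δreserves − Δrequired = −$179.5B − (−$4.44B) = -$175.06 billion.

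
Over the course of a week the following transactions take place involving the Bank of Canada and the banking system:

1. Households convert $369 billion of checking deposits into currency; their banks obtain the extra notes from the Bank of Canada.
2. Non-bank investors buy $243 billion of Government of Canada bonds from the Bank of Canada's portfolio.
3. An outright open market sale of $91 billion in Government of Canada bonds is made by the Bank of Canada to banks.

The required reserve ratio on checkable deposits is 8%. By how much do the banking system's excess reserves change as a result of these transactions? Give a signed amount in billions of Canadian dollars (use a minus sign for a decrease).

-$654.04 billion

Currency withdrawal $369 billion: reserves −$369B, deposits −$369B.
Asset sale (to non-banks) $243 billion: reserves −$243B, deposits −$243B.
OMO sale (to banks) $91 billion: reserves −$91B, deposits 0.
Totals: Δreserves = −$703B, Δdeposits = −$612B.
Δrequired reserves = 8% × −$612B = −$48.96B.
Δexcess reserves = Δreserves − Δrequired = −$703B − (−$48.96B) = -$654.04 billion.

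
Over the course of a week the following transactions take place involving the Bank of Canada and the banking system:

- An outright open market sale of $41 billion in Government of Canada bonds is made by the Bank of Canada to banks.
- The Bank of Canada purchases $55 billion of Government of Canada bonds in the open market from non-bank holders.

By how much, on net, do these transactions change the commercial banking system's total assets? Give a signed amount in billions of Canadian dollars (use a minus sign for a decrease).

OMO sale (to banks) $41 billion: just an asset swap on bank balance sheets → 0.
Asset purchase (from non-banks) $55 billion: bank balance sheets expand → +$55B.
Net: 0 + 55 = +$55 billion.

+$55 billion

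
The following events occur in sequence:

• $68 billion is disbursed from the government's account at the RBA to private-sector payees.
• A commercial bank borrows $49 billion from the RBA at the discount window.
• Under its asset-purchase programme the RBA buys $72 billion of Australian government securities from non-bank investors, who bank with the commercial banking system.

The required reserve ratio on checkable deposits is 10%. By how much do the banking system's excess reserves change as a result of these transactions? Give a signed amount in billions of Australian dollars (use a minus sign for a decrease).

Government spending $68 billion: reserves +$68B, deposits +$68B.
Discount-window loan $49 billion: reserves +$49B, deposits 0.
Asset purchase (from non-banks) $72 billion: reserves +$72B, deposits +$72B.
Totals: Δreserves = +$189B, Δdeposits = +$140B.
Δrequired reserves = 10% × +$140B = +$14B.
Δexcess reserves = Δreserves − Δrequired = +$189B − (+$14B) = +$175 billion.

+$175 billion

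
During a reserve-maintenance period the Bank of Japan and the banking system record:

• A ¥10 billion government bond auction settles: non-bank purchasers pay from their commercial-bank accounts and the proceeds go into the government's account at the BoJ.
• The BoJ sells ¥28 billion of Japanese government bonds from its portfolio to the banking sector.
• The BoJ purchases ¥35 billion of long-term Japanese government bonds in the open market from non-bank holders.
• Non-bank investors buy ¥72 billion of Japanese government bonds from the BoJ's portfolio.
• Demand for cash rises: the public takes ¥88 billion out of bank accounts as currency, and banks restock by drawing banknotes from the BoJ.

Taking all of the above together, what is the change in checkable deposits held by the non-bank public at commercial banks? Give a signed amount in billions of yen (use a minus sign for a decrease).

BoJ balance sheet:
  Assets:      Securities −¥65B
  Liabilities: Bank reserves −¥163B, Currency in circulation +¥88B, Government deposits +¥10B
Commercial banking system:
  Assets:      Reserves at CB −¥163B, Securities +¥28B
  Liabilities: Checkable deposits −¥135B
So the change in checkable deposits held by the non-bank public at commercial banks is -¥135 billion.

-¥135 billion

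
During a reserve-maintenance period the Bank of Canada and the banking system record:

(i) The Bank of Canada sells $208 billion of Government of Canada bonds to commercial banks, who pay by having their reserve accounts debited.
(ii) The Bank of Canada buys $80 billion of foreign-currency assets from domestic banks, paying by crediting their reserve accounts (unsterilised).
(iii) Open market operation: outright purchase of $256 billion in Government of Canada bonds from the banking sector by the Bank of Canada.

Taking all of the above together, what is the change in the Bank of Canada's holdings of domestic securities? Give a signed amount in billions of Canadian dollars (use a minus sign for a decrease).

OMO sale (to banks) $208 billion: securities removed from the Bank of Canada's portfolio → −$208B.
FX purchase $80 billion: the Bank of Canada's securities portfolio is untouched → 0.
OMO purchase (from banks) $256 billion: securities added to the Bank of Canada's portfolio → +$256B.
Net: −208 + 0 + 256 = +$48 billion.

+$48 billion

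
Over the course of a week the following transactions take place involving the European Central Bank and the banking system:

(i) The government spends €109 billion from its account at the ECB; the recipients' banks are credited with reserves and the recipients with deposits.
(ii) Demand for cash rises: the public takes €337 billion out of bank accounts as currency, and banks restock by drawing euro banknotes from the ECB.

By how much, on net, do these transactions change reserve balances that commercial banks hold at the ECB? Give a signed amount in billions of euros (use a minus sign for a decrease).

-€228 billion

ECB balance sheet:
  Assets:      no change
  Liabilities: Bank reserves −€228B, Currency in circulation +€337B, Government deposits −€109B
Commercial banking system:
  Assets:      Reserves at CB −€228B
  Liabilities: Checkable deposits −€228B
So the change in reserve balances that commercial banks hold at the ECB is -€228 billion.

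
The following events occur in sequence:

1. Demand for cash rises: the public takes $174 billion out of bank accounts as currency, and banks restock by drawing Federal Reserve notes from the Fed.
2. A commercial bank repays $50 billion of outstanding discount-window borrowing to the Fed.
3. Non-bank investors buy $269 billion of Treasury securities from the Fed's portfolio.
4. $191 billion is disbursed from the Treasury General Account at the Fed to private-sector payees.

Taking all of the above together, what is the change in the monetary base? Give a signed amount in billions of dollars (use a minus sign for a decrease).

Fed balance sheet:
  Assets:      Securities −$269B, Loans to banks −$50B
  Liabilities: Bank reserves −$302B, Currency in circulation +$174B, Government deposits −$191B
Commercial banking system:
  Assets:      Reserves at CB −$302B
  Liabilities: Checkable deposits −$252B, Borrowings from CB −$50B
Monetary base = currency + reserves: +$174B + (−$302B) = -$128 billion.

-$128 billion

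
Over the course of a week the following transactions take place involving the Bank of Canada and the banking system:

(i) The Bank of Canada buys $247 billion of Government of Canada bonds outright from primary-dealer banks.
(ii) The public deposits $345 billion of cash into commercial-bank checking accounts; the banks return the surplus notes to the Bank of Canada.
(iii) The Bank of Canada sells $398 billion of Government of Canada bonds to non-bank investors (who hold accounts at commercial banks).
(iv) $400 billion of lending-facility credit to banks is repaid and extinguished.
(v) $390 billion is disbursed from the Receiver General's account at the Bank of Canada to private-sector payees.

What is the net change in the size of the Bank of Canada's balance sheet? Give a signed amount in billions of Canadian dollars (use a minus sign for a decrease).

Bank of Canada balance sheet:
  Assets:      Securities −$151B, Loans to banks −$400B
  Liabilities: Bank reserves +$184B, Currency in circulation −$345B, Government deposits −$390B
Change in total Bank of Canada assets = -$551 billion.

-$551 billion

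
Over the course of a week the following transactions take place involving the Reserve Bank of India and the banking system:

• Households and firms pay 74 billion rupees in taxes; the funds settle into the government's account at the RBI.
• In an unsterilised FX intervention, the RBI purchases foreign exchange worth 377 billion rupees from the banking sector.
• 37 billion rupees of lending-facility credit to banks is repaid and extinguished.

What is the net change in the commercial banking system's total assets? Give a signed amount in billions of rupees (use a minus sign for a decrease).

-111 billion

Government account inflow 74 billion rupees: bank balance sheets shrink → −74B.
FX purchase 377 billion rupees: just an asset swap on bank balance sheets → 0.
Discount-window repayment 37 billion rupees: bank balance sheets shrink → −37B.
Net: −74 + 0 − 37 = -111 billion.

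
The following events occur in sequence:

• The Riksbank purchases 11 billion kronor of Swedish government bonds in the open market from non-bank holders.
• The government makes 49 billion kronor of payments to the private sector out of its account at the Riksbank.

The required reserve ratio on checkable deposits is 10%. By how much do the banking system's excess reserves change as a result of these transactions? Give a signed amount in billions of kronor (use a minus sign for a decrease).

Asset purchase (from non-banks) 11 billion kronor: reserves +11B, deposits +11B.
Government spending 49 billion kronor: reserves +49B, deposits +49B.
Totals: Δreserves = +60B, Δdeposits = +60B.
Δrequired reserves = 10% × +60B = +6B.
Δexcess reserves = Δreserves − Δrequired = +60B − (+6B) = +54 billion.

+54 billion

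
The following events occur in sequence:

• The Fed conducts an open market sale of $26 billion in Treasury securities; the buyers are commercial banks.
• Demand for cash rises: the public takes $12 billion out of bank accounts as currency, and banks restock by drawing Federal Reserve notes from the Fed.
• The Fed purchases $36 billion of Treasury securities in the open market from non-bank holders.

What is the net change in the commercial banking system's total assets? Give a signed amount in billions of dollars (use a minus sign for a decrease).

+$24 billion

Fed balance sheet:
  Assets:      Securities +$10B
  Liabilities: Bank reserves −$2B, Currency in circulation +$12B
Commercial banking system:
  Assets:      Reserves at CB −$2B, Securities +$26B
  Liabilities: Checkable deposits +$24B
Change in total bank assets = +$24 billion.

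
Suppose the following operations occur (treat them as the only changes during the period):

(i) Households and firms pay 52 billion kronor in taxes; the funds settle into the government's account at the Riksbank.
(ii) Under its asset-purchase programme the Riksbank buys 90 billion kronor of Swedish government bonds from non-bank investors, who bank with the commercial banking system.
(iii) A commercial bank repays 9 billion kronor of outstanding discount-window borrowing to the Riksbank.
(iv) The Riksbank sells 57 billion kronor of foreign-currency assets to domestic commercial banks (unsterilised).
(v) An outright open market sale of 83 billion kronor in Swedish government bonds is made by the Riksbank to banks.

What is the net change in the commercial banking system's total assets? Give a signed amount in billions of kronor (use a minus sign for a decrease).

Government account inflow 52 billion kronor: bank balance sheets shrink → −52B.
Asset purchase (from non-banks) 90 billion kronor: bank balance sheets expand → +90B.
Discount-window repayment 9 billion kronor: bank balance sheets shrink → −9B.
FX sale 57 billion kronor: just an asset swap on bank balance sheets → 0.
OMO sale (to banks) 83 billion kronor: just an asset swap on bank balance sheets → 0.
Net: −52 + 90 − 9 + 0 + 0 = +29 billion.

+29 billion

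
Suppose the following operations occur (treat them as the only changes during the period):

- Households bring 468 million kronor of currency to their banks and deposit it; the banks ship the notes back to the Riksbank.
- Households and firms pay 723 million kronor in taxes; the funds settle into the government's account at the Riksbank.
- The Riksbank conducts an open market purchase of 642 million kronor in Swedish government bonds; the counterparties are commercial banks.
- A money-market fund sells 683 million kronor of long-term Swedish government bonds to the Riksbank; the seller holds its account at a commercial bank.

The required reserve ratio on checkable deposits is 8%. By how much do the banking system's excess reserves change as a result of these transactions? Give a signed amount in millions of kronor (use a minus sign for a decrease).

+1035.76 million

Currency deposit 468 million kronor: reserves +468M, deposits +468M.
Government account inflow 723 million kronor: reserves −723M, deposits −723M.
OMO purchase (from banks) 642 million kronor: reserves +642M, deposits 0.
Asset purchase (from non-banks) 683 million kronor: reserves +683M, deposits +683M.
Totals: Δreserves = +1070M, Δdeposits = +428M.
Δrequired reserves = 8% × +428M = +34.24M.
Δexcess reserves = Δreserves − Δrequired = +1070M − (+34.24M) = +1035.76 million.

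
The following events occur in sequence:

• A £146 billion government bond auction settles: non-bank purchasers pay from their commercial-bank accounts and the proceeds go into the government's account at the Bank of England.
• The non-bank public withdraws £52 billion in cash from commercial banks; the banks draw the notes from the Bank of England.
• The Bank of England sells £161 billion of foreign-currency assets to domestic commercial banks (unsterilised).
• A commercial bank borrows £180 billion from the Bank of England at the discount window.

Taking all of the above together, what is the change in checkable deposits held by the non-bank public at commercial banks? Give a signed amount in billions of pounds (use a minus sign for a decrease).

Bank of England balance sheet:
  Assets:      Loans to banks +£180B, Foreign assets −£161B
  Liabilities: Bank reserves −£179B, Currency in circulation +£52B, Government deposits +£146B
Commercial banking system:
  Assets:      Reserves at CB −£179B, Foreign assets +£161B
  Liabilities: Checkable deposits −£198B, Borrowings from CB +£180B
So the change in checkable deposits held by the non-bank public at commercial banks is -£198 billion.

-£198 billion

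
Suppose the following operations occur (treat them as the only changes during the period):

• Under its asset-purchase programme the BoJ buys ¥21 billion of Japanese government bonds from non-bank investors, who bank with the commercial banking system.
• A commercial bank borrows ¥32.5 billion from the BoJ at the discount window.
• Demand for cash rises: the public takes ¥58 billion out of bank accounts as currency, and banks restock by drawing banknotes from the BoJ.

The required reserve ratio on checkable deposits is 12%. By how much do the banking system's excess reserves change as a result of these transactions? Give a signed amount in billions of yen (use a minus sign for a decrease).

-¥0.06 billion

Asset purchase (from non-banks) ¥21 billion: reserves +¥21B, deposits +¥21B.
Discount-window loan ¥32.5 billion: reserves +¥32.5B, deposits 0.
Currency withdrawal ¥58 billion: reserves −¥58B, deposits −¥58B.
Totals: Δreserves = −¥4.5B, Δdeposits = −¥37B.
Δrequired reserves = 12% × −¥37B = −¥4.44B.
Δexcess reserves = Δreserves − Δrequired = −¥4.5B − (−¥4.44B) = -¥0.06 billion.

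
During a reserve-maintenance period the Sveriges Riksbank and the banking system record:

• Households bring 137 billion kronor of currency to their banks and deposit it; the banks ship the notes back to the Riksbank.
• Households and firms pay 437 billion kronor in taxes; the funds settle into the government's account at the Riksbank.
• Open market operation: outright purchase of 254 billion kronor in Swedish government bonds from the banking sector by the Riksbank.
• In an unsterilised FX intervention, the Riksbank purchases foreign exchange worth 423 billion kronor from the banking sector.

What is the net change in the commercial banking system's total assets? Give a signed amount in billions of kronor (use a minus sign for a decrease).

-300 billion

Riksbank balance sheet:
  Assets:      Securities +254B, Foreign assets +423B
  Liabilities: Bank reserves +377B, Currency in circulation −137B, Government deposits +437B
Commercial banking system:
  Assets:      Reserves at CB +377B, Securities −254B, Foreign assets −423B
  Liabilities: Checkable deposits −300B
Change in total bank assets = -300 billion.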